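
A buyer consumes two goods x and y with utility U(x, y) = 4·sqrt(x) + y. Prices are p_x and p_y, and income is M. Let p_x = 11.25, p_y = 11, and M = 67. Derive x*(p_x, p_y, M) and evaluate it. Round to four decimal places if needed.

x* = 3.8242

Utility is quasi-linear in y; the FOC for x is 2/√x = p_x/p_y.
Thus x* = (2·p_y/p_x)² — independent of M — with the rest of income spent on y.
Plugging in: x* = (2·11/11.25)² = 3.8242.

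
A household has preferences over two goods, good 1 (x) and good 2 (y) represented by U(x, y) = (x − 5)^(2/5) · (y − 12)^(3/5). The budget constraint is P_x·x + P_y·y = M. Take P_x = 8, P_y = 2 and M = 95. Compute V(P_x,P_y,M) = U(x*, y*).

MRS = (2/3)·(y−12)/(x−5). Tangency with P_x/P_y gives y−12 = (3/2)·(P_x/P_y)·(x−5).
Substituting into the budget: x* = 5 + 0.4·(M − 5·P_x − 12·P_y)/P_x, and y* = 12 + 0.6·(…)/P_y.
Discretionary income = 95 − 5·8 − 12·2 = 31; x* = 5 + 0.4·31/8 = 6.55; y* = 12 + 0.6·31/2 = 21.3.
Utility at the optimum: U(6.55, 21.3) = 4.5417.

V = 4.5417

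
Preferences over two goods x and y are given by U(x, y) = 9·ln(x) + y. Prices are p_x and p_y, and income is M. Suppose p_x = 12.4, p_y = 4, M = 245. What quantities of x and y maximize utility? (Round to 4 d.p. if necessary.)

x* = 2.9032, y* = 52.25

MU_x = 9/x, MU_y = 1. Tangency: 9/x = p_x/p_y.
So x*(p_x,p_y) = 9·p_y/p_x, independent of income; and y* = (M − 9·p_y)/p_y.
At the given prices: x* = 9·4/12.4 = 2.9032, and y* = 52.25.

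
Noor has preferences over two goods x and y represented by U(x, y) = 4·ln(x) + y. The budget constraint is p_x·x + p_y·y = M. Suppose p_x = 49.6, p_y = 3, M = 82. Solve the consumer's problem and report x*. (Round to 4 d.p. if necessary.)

x* = 0.2419

So x*(p_x,p_y) = 4·p_y/p_x, independent of income; and y* = (M − 4·p_y)/p_y.
At the given prices: x* = 4·3/49.6 = 0.2419.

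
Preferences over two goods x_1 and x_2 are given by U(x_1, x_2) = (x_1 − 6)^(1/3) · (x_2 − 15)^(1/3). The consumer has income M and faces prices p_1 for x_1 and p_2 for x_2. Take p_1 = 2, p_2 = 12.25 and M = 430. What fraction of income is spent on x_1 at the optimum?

Let x_1' = x_1−6, x_2' = x_2−15. MRS = x_2'/x_1' = p_1/p_2.
Substituting into the budget: x_1* = 6 + 0.5·(M − 6·p_1 − 15·p_2)/p_1, and x_2* = 15 + 0.5·(…)/p_2.
Discretionary income = 430 − 6·2 − 15·12.25 = 234.25; x_1* = 6 + 0.5·234.25/2 = 64.5625; x_2* = 15 + 0.5·234.25/12.25 = 24.5612.
Expenditure on x_1: 2·64.5625 = 129.125; share = 0.3003.

share on x_1 = 0.3003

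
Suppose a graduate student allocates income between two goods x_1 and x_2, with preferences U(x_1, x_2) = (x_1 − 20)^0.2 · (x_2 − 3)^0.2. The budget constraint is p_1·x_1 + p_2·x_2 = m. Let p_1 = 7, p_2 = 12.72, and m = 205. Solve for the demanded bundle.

MRS = (x_2−3)/(x_1−20). Tangency with p_1/p_2 gives x_2−3 = (p_1/p_2)·(x_1−20).
Substituting into the budget: x_1* = 20 + 0.5·(m − 20·p_1 − 3·p_2)/p_1, and x_2* = 3 + 0.5·(…)/p_2.
Discretionary income = 205 − 20·7 − 3·12.72 = 26.84; x_1* = 20 + 0.5·26.84/7 = 21.9171; x_2* = 3 + 0.5·26.84/12.72 = 4.055.

x_1* = 21.9171, x_2* = 4.055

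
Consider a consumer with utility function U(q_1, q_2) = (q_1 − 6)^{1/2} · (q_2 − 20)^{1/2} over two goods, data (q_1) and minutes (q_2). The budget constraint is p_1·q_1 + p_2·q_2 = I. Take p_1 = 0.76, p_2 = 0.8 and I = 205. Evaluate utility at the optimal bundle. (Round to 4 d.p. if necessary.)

V = 118.2697

Discretionary income = 205 − 6·0.76 − 20·0.8 = 184.44; q_1* = 6 + 0.5·184.44/0.76 = 127.3421; q_2* = 20 + 0.5·184.44/0.8 = 135.275.
Utility at the optimum: U(127.3421, 135.275) = 118.2697.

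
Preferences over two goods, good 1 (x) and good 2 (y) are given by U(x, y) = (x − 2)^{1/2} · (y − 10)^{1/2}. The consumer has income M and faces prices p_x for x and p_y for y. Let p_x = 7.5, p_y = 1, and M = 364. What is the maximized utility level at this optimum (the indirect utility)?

This is Cobb-Douglas in (x−2, y−10): tangency gives 0.5·p_y·(y−10) = 0.5·p_x·(x−2).
Substituting into the budget: x* = 2 + 0.5·(M − 2·p_x − 10·p_y)/p_x, and y* = 10 + 0.5·(…)/p_y.
Discretionary income = 364 − 2·7.5 − 10·1 = 339; x* = 2 + 0.5·339/7.5 = 24.6; y* = 10 + 0.5·339/1 = 179.5.
Utility at the optimum: U(24.6, 179.5) = 61.8926.

V = 61.8926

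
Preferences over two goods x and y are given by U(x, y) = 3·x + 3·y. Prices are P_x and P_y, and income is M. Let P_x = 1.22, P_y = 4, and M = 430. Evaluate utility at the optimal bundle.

x gives more utility per dollar, so spend all income on x: x* = M/P_x, y* = 0.
Numerically: x* = 352.459, y* = 0.
Utility at the optimum: U(352.459, 0) = 1057.377.

V = 1057.377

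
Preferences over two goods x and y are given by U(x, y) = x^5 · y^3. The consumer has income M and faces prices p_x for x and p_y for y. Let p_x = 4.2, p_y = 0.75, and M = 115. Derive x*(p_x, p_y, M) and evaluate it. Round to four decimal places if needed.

The MRS is (5/3)·y/x. Set MRS = p_x/p_y.
So 5·p_y·y = 3·p_x·x; combined with the budget, a share 0.625 of income goes to x.
Demand: x*(p_x,p_y,M) = 0.625·M/p_x and y* = 0.375·M/p_y.
At p_x=4.2, p_y=0.75, M=115: x* = 0.625·115/4.2 = 17.1131.

x* = 17.1131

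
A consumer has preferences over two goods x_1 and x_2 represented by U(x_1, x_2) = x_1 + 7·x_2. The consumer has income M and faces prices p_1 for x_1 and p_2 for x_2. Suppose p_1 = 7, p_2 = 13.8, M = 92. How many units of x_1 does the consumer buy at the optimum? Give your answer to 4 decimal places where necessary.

x_1* = 0

Linear utility — the consumer picks whichever good has higher MU/price: 1/7 = 0.1429 vs 7/13.8 = 0.5072.
x_2 gives more utility per dollar, so spend all income on x_2: x_2* = M/p_2, x_1* = 0.
Numerically: x_1* = 0, x_2* = 6.6667.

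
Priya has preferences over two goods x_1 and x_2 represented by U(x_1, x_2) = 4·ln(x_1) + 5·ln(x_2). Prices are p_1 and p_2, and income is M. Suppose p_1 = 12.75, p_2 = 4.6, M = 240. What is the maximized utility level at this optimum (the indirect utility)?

MU_x_1/MU_x_2 = (4·x_2)/(5·x_1); tangency sets this equal to p_1/p_2.
So 4·p_2·x_2 = 5·p_1·x_1; combined with the budget, a share 4/9 of income goes to x_1.
Demand: x_1*(p_1,p_2,M) = 4/9·M/p_1 and x_2* = 5/9·M/p_2.
At p_1=12.75, p_2=4.6, M=240: x_1* = 4/9·240/12.75 = 8.366, x_2* = 28.9855.
Utility at the optimum: U(8.366, 28.9855) = 25.3307.

V = 25.3307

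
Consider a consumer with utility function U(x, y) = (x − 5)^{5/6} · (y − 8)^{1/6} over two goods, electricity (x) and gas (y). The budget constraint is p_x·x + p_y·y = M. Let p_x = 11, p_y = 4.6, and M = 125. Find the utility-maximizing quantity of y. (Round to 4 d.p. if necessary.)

y* = 9.2029

Let x' = x−5, y' = y−8. MRS = 5·y'/x' = p_x/p_y.
After buying the subsistence bundle (5, 8), a share 5/6 of the remaining income goes to x: x* = 5 + 5/6·(M − 5p_x − 8p_y)/p_x.
Discretionary income = 125 − 5·11 − 8·4.6 = 33.2; y* = 8 + 1/6·33.2/4.6 = 9.2029.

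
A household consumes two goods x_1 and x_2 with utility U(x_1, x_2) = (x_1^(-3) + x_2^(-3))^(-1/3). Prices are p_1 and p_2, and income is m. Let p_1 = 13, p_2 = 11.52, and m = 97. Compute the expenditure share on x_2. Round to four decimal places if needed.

From the CES first-order condition, (x_2/x_1)^(4) = p_1/p_2.
Solve for the ratio: x_2/x_1 = [p_1/p_2]^(0.25).
Substitute x_2 = (x_2/x_1)·x_1 into the budget: x_1* = m/(p_1 + p_2·(x_2/x_1)).
Numerically x_2/x_1 = 1.030677, so x_1* = 97/(13 + 11.52·1.030677) = 3.8997 and x_2* = 1.030677·3.8997 = 4.0194.
Expenditure on x_2: 11.52·4.0194 = 46.3033; share = 0.4774.

share on x_2 = 0.4774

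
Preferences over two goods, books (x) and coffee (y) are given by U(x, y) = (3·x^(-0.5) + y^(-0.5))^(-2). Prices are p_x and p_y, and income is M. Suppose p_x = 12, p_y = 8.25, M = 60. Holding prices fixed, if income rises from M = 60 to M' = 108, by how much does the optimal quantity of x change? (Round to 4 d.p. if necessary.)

Δx* = 2.8084

With the ratio pinned down, the budget gives x* = M/(p_x + p_y·(y/x)) and y* = (y/x)·x*.
Numerically y/x = 0.617169, so x* = 60/(12 + 8.25·0.617169) = 3.5105.
At M' = 108: x* = 6.3189. Change: 6.3189 − 3.5105 = 2.8084.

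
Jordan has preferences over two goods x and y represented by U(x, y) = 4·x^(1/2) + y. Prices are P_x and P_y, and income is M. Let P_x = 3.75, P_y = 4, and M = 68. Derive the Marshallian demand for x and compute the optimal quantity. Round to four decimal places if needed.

MU_x = 2/√x, MU_y = 1. Tangency: 2/√x = P_x/P_y.
Thus x* = (2·P_y/P_x)² — independent of M — with the rest of income spent on y.
Plugging in: x* = (2·4/3.75)² = 4.5511.

x* = 4.5511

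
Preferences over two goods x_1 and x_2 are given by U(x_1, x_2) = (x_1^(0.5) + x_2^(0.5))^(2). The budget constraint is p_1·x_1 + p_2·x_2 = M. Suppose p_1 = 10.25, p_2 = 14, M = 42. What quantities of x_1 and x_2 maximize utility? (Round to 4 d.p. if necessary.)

x_1* = 2.3656, x_2* = 1.268

From the CES first-order condition, (x_2/x_1)^(0.5) = p_1/p_2.
Hence x_2/x_1 = (p_1/p_2)^(1/(0.5)), i.e. raised to the 2 power.
Substitute x_2 = (x_2/x_1)·x_1 into the budget: x_1* = M/(p_1 + p_2·(x_2/x_1)).
Numerically x_2/x_1 = 0.536033, so x_1* = 42/(10.25 + 14·0.536033) = 2.3656 and x_2* = 0.536033·2.3656 = 1.268.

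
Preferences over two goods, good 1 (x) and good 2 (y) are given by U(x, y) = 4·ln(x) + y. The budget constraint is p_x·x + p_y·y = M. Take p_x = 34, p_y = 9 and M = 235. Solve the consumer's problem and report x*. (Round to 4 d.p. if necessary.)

MU_x = 4/x, MU_y = 1. Tangency: 4/x = p_x/p_y.
So x*(p_x,p_y) = 4·p_y/p_x, independent of income; and y* = (M − 4·p_y)/p_y.
At the given prices: x* = 4·9/34 = 1.0588.

x* = 1.0588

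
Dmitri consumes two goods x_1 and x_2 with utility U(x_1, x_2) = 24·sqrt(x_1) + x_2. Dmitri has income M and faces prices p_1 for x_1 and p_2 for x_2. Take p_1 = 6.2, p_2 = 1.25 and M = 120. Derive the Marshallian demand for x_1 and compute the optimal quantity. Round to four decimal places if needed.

x_1* = 5.8533

Utility is quasi-linear in x_2; the FOC for x_1 is 12/√x_1 = p_1/p_2.
Thus x_1* = (12·p_2/p_1)² — independent of M — with the rest of income spent on x_2.
Plugging in: x_1* = (12·1.25/6.2)² = 5.8533.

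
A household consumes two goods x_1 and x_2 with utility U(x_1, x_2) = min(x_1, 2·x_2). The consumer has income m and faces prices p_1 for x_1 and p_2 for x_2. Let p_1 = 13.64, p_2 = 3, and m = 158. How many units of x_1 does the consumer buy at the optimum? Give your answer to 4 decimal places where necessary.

x_1* = 10.4359

With perfect complements, no substitution: consume in ratio x_1:x_2 = 2:1.
Budget: p_1·x_1 + p_2·(1/2)·x_1 = m, so (2·p_1 + p_2)·x_1 = 2·m.
Demand: x_1*(p_1,p_2,m) = 2·m/(2·p_1 + p_2), x_2* = m/(2·p_1 + p_2).
Here 2·13.64 + 3 = 30.28, giving x_1* = 10.4359.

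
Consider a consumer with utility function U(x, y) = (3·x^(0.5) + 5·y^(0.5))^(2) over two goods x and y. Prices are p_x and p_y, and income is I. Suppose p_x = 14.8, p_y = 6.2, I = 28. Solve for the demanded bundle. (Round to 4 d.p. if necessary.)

x* = 0.2479, y* = 3.9243

MRS = MU_x/MU_y = (3/5)·(y/x)^(0.5). Set equal to p_x/p_y.
Hence y/x = ((5/3)·p_x/p_y)^(1/(0.5)), i.e. raised to the 2 power.
Substitute y = (y/x)·x into the budget: x* = I/(p_x + p_y·(y/x)).
Numerically y/x = 15.828419, so x* = 28/(14.8 + 6.2·15.828419) = 0.2479 and y* = 15.828419·0.2479 = 3.9243.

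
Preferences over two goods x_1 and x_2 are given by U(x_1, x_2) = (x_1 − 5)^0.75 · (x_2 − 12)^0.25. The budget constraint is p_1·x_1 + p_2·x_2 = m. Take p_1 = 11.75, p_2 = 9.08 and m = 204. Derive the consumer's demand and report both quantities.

x_1* = 7.3164, x_2* = 12.9992

MRS = 3·(x_2−12)/(x_1−5). Tangency with p_1/p_2 gives x_2−12 = (1/3)·(p_1/p_2)·(x_1−5).
After buying the subsistence bundle (5, 12), a share 0.75 of the remaining income goes to x_1: x_1* = 5 + 0.75·(m − 5p_1 − 12p_2)/p_1.
Discretionary income = 204 − 5·11.75 − 12·9.08 = 36.29; x_1* = 5 + 0.75·36.29/11.75 = 7.3164; x_2* = 12 + 0.25·36.29/9.08 = 12.9992.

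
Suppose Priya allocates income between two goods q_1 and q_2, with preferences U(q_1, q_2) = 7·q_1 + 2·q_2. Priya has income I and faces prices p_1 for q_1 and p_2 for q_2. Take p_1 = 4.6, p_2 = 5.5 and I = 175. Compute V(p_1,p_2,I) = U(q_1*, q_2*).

V = 266.3043

Perfect substitutes: compare marginal utility per dollar. 7/p_1 vs 2/p_2 → 1.5217 vs 0.3636.
q_1 gives more utility per dollar, so spend all income on q_1: q_1* = I/p_1, q_2* = 0.
Numerically: q_1* = 38.0435, q_2* = 0.
Utility at the optimum: U(38.0435, 0) = 266.3043.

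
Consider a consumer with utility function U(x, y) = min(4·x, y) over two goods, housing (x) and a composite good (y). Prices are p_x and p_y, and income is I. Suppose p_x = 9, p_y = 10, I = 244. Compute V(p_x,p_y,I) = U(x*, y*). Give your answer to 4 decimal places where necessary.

V = 19.9184

With perfect complements, no substitution: consume in ratio x:y = 1:4.
Budget: p_x·x + p_y·4·x = I, so (p_x + 4·p_y)·x = I.
Demand: x*(p_x,p_y,I) = I/(p_x + 4·p_y), y* = 4·I/(p_x + 4·p_y).
Here 9 + 4·10 = 49, giving x* = 4.9796 and y* = 19.9184.
Utility at the optimum: U(4.9796, 19.9184) = 19.9184.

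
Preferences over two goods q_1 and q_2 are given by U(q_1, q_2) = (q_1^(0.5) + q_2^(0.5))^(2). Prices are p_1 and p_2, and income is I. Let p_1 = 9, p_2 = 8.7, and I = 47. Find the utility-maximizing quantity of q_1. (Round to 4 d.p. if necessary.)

From the CES first-order condition, (q_2/q_1)^(0.5) = p_1/p_2.
Hence q_2/q_1 = (p_1/p_2)^(1/(0.5)), i.e. raised to the 2 power.
Substitute q_2 = (q_2/q_1)·q_1 into the budget: q_1* = I/(p_1 + p_2·(q_2/q_1)).
Numerically q_2/q_1 = 1.070155, so q_1* = 47/(9 + 8.7·1.070155) = 2.5669.

q_1* = 2.5669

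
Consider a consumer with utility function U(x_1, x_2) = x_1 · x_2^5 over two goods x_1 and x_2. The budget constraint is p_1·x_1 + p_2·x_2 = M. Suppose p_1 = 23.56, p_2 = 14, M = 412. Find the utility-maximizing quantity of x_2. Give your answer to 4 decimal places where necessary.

x_2* = 24.5238

MU_x_1/MU_x_2 = (x_2)/(5·x_1); tangency sets this equal to p_1/p_2.
Rearranging, p_2·x_2 = 5·p_1·x_1. Substituting into the budget gives p_1·x_1·(1 + 5) = M.
Demand: x_1*(p_1,p_2,M) = 1/6·M/p_1 and x_2* = 5/6·M/p_2.
At p_1=23.56, p_2=14, M=412: x_2* = 5/6·412/14 = 24.5238.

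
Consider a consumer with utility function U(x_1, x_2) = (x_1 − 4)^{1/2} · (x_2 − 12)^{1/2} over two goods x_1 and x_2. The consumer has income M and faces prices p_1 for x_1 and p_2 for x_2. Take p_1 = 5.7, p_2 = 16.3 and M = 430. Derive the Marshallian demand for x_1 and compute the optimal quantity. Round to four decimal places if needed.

x_1* = 22.5614

This is Cobb-Douglas in (x_1−4, x_2−12): tangency gives 0.5·p_2·(x_2−12) = 0.5·p_1·(x_1−4).
After buying the subsistence bundle (4, 12), a share 0.5 of the remaining income goes to x_1: x_1* = 4 + 0.5·(M − 4p_1 − 12p_2)/p_1.
Discretionary income = 430 − 4·5.7 − 12·16.3 = 211.6; x_1* = 4 + 0.5·211.6/5.7 = 22.5614.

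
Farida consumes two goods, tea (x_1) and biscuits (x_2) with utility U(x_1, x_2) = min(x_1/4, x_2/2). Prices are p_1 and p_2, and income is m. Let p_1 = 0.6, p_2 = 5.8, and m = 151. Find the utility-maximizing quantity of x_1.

x_1* = 43.1429

Demand: x_1*(p_1,p_2,m) = 4·m/(4·p_1 + 2·p_2), x_2* = 2·m/(4·p_1 + 2·p_2).
Here 4·0.6 + 2·5.8 = 14, giving x_1* = 43.1429.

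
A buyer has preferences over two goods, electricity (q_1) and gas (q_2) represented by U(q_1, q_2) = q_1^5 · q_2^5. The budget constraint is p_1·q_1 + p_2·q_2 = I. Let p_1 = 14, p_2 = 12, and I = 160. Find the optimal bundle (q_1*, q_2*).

Demand: q_1*(p_1,p_2,I) = 0.5·I/p_1 and q_2* = 0.5·I/p_2.
At p_1=14, p_2=12, I=160: q_1* = 0.5·160/14 = 5.7143, q_2* = 6.6667.

q_1* = 5.7143, q_2* = 6.6667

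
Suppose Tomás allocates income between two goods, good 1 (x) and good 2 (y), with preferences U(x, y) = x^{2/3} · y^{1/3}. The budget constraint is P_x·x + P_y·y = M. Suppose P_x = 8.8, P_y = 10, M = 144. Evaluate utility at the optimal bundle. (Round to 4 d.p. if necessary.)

The MRS is 2·y/x. Set MRS = P_x/P_y.
Rearranging, P_y·y = (1/2)·P_x·x. Substituting into the budget gives P_x·x·(1 + (1/2)) = M.
Demand: x*(P_x,P_y,M) = 2/3·M/P_x and y* = 1/3·M/P_y.
At P_x=8.8, P_y=10, M=144: x* = 2/3·144/8.8 = 10.9091, y* = 4.8.
Utility at the optimum: U(10.9091, 4.8) = 8.2974.

V = 8.2974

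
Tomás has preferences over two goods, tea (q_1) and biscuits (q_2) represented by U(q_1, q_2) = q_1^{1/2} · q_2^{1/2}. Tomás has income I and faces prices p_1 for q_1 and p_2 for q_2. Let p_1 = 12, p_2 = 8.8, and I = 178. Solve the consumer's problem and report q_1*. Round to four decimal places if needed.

q_1* = 7.4167

Demand: q_1*(p_1,p_2,I) = 0.5·I/p_1 and q_2* = 0.5·I/p_2.
At p_1=12, p_2=8.8, I=178: q_1* = 0.5·178/12 = 7.4167.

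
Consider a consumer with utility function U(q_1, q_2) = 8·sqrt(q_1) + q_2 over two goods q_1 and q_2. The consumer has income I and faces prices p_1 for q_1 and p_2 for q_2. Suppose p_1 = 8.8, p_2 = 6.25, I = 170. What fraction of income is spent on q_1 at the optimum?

Utility is quasi-linear in q_2; the FOC for q_1 is 4/√q_1 = p_1/p_2.
Solve: √q_1 = 4·p_2/p_1, so q_1*(p_1,p_2) = (4·p_2/p_1)², and q_2* = (I − p_1·q_1*)/p_2.
Plugging in: q_1* = (4·6.25/8.8)² = 8.0708, q_2* = 15.8364.
Expenditure on q_1: 8.8·8.0708 = 71.0227; share = 0.4178.

share on q_1 = 0.4178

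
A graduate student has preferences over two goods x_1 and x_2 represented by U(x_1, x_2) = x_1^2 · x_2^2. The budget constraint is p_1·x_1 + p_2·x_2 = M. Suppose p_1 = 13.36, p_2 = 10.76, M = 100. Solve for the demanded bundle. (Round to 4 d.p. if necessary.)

x_1* = 3.7425, x_2* = 4.6468

Tangency: MRS = x_2/x_1 = p_1/p_2.
Rearranging, p_2·x_2 = p_1·x_1. Substituting into the budget gives p_1·x_1·(1 + 1) = M.
Demand: x_1*(p_1,p_2,M) = 0.5·M/p_1 and x_2* = 0.5·M/p_2.
At p_1=13.36, p_2=10.76, M=100: x_1* = 0.5·100/13.36 = 3.7425, x_2* = 4.6468.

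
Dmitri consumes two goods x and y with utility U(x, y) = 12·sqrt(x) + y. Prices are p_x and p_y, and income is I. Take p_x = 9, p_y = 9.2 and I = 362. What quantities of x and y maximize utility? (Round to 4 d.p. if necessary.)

Set MRS = p_x/p_y: 6·x^(−1/2) = p_x/p_y.
Thus x* = (6·p_y/p_x)² — independent of I — with the rest of income spent on y.
Plugging in: x* = (6·9.2/9)² = 37.6178, y* = 2.5478.

x* = 37.6178, y* = 2.5478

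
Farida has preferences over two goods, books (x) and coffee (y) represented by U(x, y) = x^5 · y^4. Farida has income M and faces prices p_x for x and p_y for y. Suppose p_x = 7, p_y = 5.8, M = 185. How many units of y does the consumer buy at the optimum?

y* = 14.1762

The MRS is (5/4)·y/x. Set MRS = p_x/p_y.
Rearranging, p_y·y = (4/5)·p_x·x. Substituting into the budget gives p_x·x·(1 + (4/5)) = M.
Demand: x*(p_x,p_y,M) = 5/9·M/p_x and y* = 4/9·M/p_y.
At p_x=7, p_y=5.8, M=185: y* = 4/9·185/5.8 = 14.1762.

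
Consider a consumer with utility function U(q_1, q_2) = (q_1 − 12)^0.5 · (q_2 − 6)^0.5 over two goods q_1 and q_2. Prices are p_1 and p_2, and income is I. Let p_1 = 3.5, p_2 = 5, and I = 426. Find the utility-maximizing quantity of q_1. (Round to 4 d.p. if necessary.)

q_1* = 62.5714

This is Cobb-Douglas in (q_1−12, q_2−6): tangency gives 0.5·p_2·(q_2−6) = 0.5·p_1·(q_1−12).
After buying the subsistence bundle (12, 6), a share 0.5 of the remaining income goes to q_1: q_1* = 12 + 0.5·(I − 12p_1 − 6p_2)/p_1.
Discretionary income = 426 − 12·3.5 − 6·5 = 354; q_1* = 12 + 0.5·354/3.5 = 62.5714.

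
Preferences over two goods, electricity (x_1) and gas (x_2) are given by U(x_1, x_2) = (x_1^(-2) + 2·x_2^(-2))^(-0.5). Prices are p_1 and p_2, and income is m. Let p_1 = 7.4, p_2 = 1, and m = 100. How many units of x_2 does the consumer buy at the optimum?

MU_x_1 ∝ x_1^(-3), MU_x_2 ∝ 2·x_2^(-3), so MRS = (1/2)·(x_2/x_1)^(3) = p_1/p_2.
Hence x_2/x_1 = (2·p_1/p_2)^(1/(3)), i.e. raised to the 1/3 power.
Substitute x_2 = (x_2/x_1)·x_1 into the budget: x_1* = m/(p_1 + p_2·(x_2/x_1)).
Numerically x_2/x_1 = 2.455202, so x_1* = 100/(7.4 + 1·2.455202) = 10.1469 and x_2* = 2.455202·10.1469 = 24.9128.

x_2* = 24.9128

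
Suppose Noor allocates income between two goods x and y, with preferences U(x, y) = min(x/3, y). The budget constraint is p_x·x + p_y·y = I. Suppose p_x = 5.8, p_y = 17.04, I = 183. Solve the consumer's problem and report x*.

With perfect complements, no substitution: consume in ratio x:y = 3:1.
Budget: p_x·x + p_y·(1/3)·x = I, so (3·p_x + p_y)·x = 3·I.
Demand: x*(p_x,p_y,I) = 3·I/(3·p_x + p_y), y* = I/(3·p_x + p_y).
Here 3·5.8 + 17.04 = 34.44, giving x* = 15.9408.

x* = 15.9408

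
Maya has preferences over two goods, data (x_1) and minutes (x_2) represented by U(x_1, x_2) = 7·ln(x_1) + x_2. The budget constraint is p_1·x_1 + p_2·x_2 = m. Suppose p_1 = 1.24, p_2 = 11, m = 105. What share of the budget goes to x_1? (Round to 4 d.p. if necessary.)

MU_x_1 = 7/x_1, MU_x_2 = 1. Tangency: 7/x_1 = p_1/p_2.
So x_1*(p_1,p_2) = 7·p_2/p_1, independent of income; and x_2* = (m − 7·p_2)/p_2.
At the given prices: x_1* = 7·11/1.24 = 62.0968, and x_2* = 2.5455.
Expenditure on x_1: 1.24·62.0968 = 77; share = 0.7333.

share on x_1 = 0.7333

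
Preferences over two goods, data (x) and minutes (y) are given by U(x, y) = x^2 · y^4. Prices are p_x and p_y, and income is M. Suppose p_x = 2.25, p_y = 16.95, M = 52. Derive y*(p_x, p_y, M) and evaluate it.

y* = 2.0452

At p_x=2.25, p_y=16.95, M=52: y* = 2/3·52/16.95 = 2.0452.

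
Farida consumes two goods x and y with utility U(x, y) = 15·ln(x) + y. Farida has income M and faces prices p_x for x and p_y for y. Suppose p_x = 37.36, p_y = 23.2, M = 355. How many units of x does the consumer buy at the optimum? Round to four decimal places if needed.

At the given prices: x* = 15·23.2/37.36 = 9.3148.

x* = 9.3148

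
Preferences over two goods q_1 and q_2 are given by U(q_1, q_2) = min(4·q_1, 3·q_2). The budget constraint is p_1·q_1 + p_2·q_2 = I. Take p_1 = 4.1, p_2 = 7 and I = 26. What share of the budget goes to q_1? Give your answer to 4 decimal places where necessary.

share on q_1 = 0.3052

With perfect complements, no substitution: consume in ratio q_1:q_2 = 3:4.
Budget: p_1·q_1 + p_2·(4/3)·q_1 = I, so (3·p_1 + 4·p_2)·q_1 = 3·I.
Demand: q_1*(p_1,p_2,I) = 3·I/(3·p_1 + 4·p_2), q_2* = 4·I/(3·p_1 + 4·p_2).
Here 3·4.1 + 4·7 = 40.3, giving q_1* = 1.9355 and q_2* = 2.5806.
Expenditure on q_1: 4.1·1.9355 = 7.9355; share = 0.3052.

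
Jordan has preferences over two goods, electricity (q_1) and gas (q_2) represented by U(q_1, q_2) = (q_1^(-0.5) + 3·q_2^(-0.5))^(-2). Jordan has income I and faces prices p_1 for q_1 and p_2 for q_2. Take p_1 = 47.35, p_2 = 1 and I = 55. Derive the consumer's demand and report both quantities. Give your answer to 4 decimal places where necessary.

From the CES first-order condition, (1/3)·(q_2/q_1)^(1.5) = p_1/p_2.
Solve for the ratio: q_2/q_1 = [3·p_1/p_2]^(2/3).
Substitute q_2 = (q_2/q_1)·q_1 into the budget: q_1* = I/(p_1 + p_2·(q_2/q_1)).
Numerically q_2/q_1 = 27.224557, so q_1* = 55/(47.35 + 1·27.224557) = 0.7375 and q_2* = 27.224557·0.7375 = 20.0786.

q_1* = 0.7375, q_2* = 20.0786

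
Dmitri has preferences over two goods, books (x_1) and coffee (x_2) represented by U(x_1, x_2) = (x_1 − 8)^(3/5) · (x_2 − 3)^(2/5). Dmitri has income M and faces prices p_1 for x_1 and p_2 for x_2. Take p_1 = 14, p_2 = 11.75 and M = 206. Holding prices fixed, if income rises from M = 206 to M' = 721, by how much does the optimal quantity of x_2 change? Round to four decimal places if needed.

After buying the subsistence bundle (8, 3), a share 0.6 of the remaining income goes to x_1: x_1* = 8 + 0.6·(M − 8p_1 − 3p_2)/p_1.
Discretionary income = 206 − 8·14 − 3·11.75 = 58.75; x_2* = 3 + 0.4·58.75/11.75 = 5.
At M' = 721: x_2* = 22.5319. Change: 22.5319 − 5 = 17.5319.

Δx_2* = 17.5319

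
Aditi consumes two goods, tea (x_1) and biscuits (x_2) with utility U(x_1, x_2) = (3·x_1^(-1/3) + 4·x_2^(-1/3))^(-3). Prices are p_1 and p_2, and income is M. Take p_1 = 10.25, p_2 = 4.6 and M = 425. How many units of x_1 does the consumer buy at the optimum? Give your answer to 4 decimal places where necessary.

x_1* = 20.5715

From the CES first-order condition, (3/4)·(x_2/x_1)^(4/3) = p_1/p_2.
Solve for the ratio: x_2/x_1 = [(4/3)·p_1/p_2]^(0.75).
Substitute x_2 = (x_2/x_1)·x_1 into the budget: x_1* = M/(p_1 + p_2·(x_2/x_1)).
Numerically x_2/x_1 = 2.262969, so x_1* = 425/(10.25 + 4.6·2.262969) = 20.5715.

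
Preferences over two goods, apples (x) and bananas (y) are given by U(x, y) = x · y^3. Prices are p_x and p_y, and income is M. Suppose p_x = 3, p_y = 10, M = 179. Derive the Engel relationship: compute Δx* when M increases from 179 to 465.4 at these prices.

MU_x/MU_y = (y)/(3·x); tangency sets this equal to p_x/p_y.
So p_y·y = 3·p_x·x; combined with the budget, a share 0.25 of income goes to x.
Demand: x*(p_x,p_y,M) = 0.25·M/p_x and y* = 0.75·M/p_y.
At p_x=3, p_y=10, M=179: x* = 0.25·179/3 = 14.9167.
At M' = 465.4: x* = 38.7833. Change: 38.7833 − 14.9167 = 23.8667.

Δx* = 23.8667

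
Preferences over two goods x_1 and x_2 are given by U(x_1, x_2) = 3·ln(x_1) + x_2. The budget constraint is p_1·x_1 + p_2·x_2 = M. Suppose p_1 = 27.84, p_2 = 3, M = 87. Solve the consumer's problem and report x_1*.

MU_x_1 = 3/x_1, MU_x_2 = 1. Tangency: 3/x_1 = p_1/p_2.
So x_1*(p_1,p_2) = 3·p_2/p_1, independent of income; and x_2* = (M − 3·p_2)/p_2.
At the given prices: x_1* = 3·3/27.84 = 0.3233.

x_1* = 0.3233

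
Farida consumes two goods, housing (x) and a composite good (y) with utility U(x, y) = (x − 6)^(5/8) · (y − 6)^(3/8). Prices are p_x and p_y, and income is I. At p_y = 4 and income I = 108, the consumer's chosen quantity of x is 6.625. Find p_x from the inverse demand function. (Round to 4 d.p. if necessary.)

p_x = 12

MRS = (5/3)·(y−6)/(x−6). Tangency with p_x/p_y gives y−6 = (3/5)·(p_x/p_y)·(x−6).
After buying the subsistence bundle (6, 6), a share 0.625 of the remaining income goes to x: x* = 6 + 0.625·(I − 6p_x − 6p_y)/p_x.
Set x* = 6.625 in the demand function and solve for p_x: p_x = 12.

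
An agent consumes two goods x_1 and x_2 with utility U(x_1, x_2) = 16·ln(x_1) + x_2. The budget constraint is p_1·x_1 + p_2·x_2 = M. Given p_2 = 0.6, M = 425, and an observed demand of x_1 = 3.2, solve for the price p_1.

Set MRS = p_1/p_2: (16/x_1)/1 = p_1/p_2.
So x_1*(p_1,p_2) = 16·p_2/p_1, independent of income; and x_2* = (M − 16·p_2)/p_2.
Set x_1* = 3.2 in the demand function and solve for p_1: p_1 = 3.

p_1 = 3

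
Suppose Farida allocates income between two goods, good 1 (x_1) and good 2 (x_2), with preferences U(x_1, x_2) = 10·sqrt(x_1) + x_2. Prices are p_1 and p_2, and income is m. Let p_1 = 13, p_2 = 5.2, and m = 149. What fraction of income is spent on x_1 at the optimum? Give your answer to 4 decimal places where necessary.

share on x_1 = 0.349

MU_x_1 = 5/√x_1, MU_x_2 = 1. Tangency: 5/√x_1 = p_1/p_2.
Thus x_1* = (5·p_2/p_1)² — independent of m — with the rest of income spent on x_2.
Plugging in: x_1* = (5·5.2/13)² = 4, x_2* = 18.6538.
Expenditure on x_1: 13·4 = 52; share = 0.349.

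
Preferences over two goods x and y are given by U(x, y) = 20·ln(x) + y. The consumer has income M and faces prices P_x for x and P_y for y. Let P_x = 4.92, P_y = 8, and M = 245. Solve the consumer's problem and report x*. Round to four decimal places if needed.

x* = 32.5203

Set MRS = P_x/P_y: (20/x)/1 = P_x/P_y.
So x*(P_x,P_y) = 20·P_y/P_x, independent of income; and y* = (M − 20·P_y)/P_y.
At the given prices: x* = 20·8/4.92 = 32.5203.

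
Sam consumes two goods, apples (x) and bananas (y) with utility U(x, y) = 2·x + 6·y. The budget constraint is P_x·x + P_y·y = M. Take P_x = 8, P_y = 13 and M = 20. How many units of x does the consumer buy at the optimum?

x* = 0

y gives more utility per dollar, so spend all income on y: y* = M/P_y, x* = 0.
Numerically: x* = 0, y* = 1.5385.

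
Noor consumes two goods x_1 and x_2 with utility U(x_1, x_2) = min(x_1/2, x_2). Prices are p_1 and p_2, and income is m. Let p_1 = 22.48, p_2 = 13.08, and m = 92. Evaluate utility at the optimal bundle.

With perfect complements, no substitution: consume in ratio x_1:x_2 = 2:1.
Budget: p_1·x_1 + p_2·(1/2)·x_1 = m, so (2·p_1 + p_2)·x_1 = 2·m.
Demand: x_1*(p_1,p_2,m) = 2·m/(2·p_1 + p_2), x_2* = m/(2·p_1 + p_2).
Here 2·22.48 + 13.08 = 58.04, giving x_1* = 3.1702 and x_2* = 1.5851.
Utility at the optimum: U(3.1702, 1.5851) = 1.5851.

V = 1.5851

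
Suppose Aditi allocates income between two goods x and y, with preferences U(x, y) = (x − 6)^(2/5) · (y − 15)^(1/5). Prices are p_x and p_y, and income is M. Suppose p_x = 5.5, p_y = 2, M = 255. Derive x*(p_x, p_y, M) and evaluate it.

x* = 29.2727

This is Cobb-Douglas in (x−6, y−15): tangency gives 0.4·p_y·(y−15) = 0.2·p_x·(x−6).
After buying the subsistence bundle (6, 15), a share 2/3 of the remaining income goes to x: x* = 6 + 2/3·(M − 6p_x − 15p_y)/p_x.
Discretionary income = 255 − 6·5.5 − 15·2 = 192; x* = 6 + 2/3·192/5.5 = 29.2727.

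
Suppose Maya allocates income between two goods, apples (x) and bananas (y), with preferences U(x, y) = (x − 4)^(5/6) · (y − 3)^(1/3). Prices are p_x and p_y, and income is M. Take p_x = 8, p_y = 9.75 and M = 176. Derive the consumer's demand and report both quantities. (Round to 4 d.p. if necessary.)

x* = 14.2455, y* = 6.3626

MRS = (5/2)·(y−3)/(x−4). Tangency with p_x/p_y gives y−3 = (2/5)·(p_x/p_y)·(x−4).
Substituting into the budget: x* = 4 + 5/7·(M − 4·p_x − 3·p_y)/p_x, and y* = 3 + 2/7·(…)/p_y.
Discretionary income = 176 − 4·8 − 3·9.75 = 114.75; x* = 4 + 5/7·114.75/8 = 14.2455; y* = 3 + 2/7·114.75/9.75 = 6.3626.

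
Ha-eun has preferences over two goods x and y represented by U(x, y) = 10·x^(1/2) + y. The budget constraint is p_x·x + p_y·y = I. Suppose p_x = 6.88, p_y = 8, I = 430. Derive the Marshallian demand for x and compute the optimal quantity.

x* = 33.8021

MU_x = 5/√x, MU_y = 1. Tangency: 5/√x = p_x/p_y.
Thus x* = (5·p_y/p_x)² — independent of I — with the rest of income spent on y.
Plugging in: x* = (5·8/6.88)² = 33.8021.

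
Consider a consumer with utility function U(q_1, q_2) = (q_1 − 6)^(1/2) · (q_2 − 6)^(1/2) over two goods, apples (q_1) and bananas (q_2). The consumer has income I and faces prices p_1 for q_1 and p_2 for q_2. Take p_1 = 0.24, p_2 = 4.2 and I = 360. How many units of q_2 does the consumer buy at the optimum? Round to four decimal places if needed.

MRS = (q_2−6)/(q_1−6). Tangency with p_1/p_2 gives q_2−6 = (p_1/p_2)·(q_1−6).
Substituting into the budget: q_1* = 6 + 0.5·(I − 6·p_1 − 6·p_2)/p_1, and q_2* = 6 + 0.5·(…)/p_2.
Discretionary income = 360 − 6·0.24 − 6·4.2 = 333.36; q_2* = 6 + 0.5·333.36/4.2 = 45.6857.

q_2* = 45.6857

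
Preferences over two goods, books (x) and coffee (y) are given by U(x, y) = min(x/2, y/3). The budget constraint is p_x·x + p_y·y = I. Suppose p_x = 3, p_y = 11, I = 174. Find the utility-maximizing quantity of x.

With perfect complements, no substitution: consume in ratio x:y = 2:3.
Budget: p_x·x + p_y·(3/2)·x = I, so (2·p_x + 3·p_y)·x = 2·I.
Demand: x*(p_x,p_y,I) = 2·I/(2·p_x + 3·p_y), y* = 3·I/(2·p_x + 3·p_y).
Here 2·3 + 3·11 = 39, giving x* = 8.9231.

x* = 8.9231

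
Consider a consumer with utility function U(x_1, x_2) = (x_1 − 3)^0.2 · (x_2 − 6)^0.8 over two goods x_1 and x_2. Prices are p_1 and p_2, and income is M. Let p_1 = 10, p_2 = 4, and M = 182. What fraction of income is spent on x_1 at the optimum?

share on x_1 = 0.3055

This is Cobb-Douglas in (x_1−3, x_2−6): tangency gives 0.2·p_2·(x_2−6) = 0.8·p_1·(x_1−3).
Substituting into the budget: x_1* = 3 + 0.2·(M − 3·p_1 − 6·p_2)/p_1, and x_2* = 6 + 0.8·(…)/p_2.
Discretionary income = 182 − 3·10 − 6·4 = 128; x_1* = 3 + 0.2·128/10 = 5.56; x_2* = 6 + 0.8·128/4 = 31.6.
Expenditure on x_1: 10·5.56 = 55.6; share = 0.3055.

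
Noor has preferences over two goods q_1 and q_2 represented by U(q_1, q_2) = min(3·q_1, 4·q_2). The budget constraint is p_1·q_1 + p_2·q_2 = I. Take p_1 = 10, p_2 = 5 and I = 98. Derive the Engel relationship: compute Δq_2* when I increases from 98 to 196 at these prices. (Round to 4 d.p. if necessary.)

Leontief preferences: the optimum is at the kink where q_1/4 = q_2/3, i.e. q_2 = (3/4)·q_1.
Budget: p_1·q_1 + p_2·(3/4)·q_1 = I, so (4·p_1 + 3·p_2)·q_1 = 4·I.
Demand: q_1*(p_1,p_2,I) = 4·I/(4·p_1 + 3·p_2), q_2* = 3·I/(4·p_1 + 3·p_2).
Here 4·10 + 3·5 = 55, giving q_2* = 5.3455.
At I' = 196: q_2* = 10.6909. Change: 10.6909 − 5.3455 = 5.3455.

Δq_2* = 5.3455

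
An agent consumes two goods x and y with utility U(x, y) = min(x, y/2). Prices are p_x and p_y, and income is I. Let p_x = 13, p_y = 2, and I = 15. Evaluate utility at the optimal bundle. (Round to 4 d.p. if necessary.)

With perfect complements, no substitution: consume in ratio x:y = 1:2.
Budget: p_x·x + p_y·2·x = I, so (p_x + 2·p_y)·x = I.
Demand: x*(p_x,p_y,I) = I/(p_x + 2·p_y), y* = 2·I/(p_x + 2·p_y).
Here 13 + 2·2 = 17, giving x* = 0.8824 and y* = 1.7647.
Utility at the optimum: U(0.8824, 1.7647) = 0.8824.

V = 0.8824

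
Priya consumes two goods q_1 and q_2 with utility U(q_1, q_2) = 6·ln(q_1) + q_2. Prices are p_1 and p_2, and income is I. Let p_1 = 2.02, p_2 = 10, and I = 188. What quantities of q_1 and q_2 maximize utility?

MU_q_1 = 6/q_1, MU_q_2 = 1. Tangency: 6/q_1 = p_1/p_2.
So q_1*(p_1,p_2) = 6·p_2/p_1, independent of income; and q_2* = (I − 6·p_2)/p_2.
At the given prices: q_1* = 6·10/2.02 = 29.703, and q_2* = 12.8.

q_1* = 29.703, q_2* = 12.8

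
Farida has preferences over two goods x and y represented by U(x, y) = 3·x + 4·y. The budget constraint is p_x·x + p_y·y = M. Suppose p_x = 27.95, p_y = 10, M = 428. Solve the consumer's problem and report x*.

x* = 0

Linear utility — the consumer picks whichever good has higher MU/price: 3/27.95 = 0.1073 vs 4/10 = 0.4.
y gives more utility per dollar, so spend all income on y: y* = M/p_y, x* = 0.
Numerically: x* = 0, y* = 42.8.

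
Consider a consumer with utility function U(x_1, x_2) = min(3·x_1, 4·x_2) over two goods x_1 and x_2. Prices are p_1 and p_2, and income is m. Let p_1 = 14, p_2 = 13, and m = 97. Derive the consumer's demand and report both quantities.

Leontief preferences: the optimum is at the kink where x_1/4 = x_2/3, i.e. x_2 = (3/4)·x_1.
Budget: p_1·x_1 + p_2·(3/4)·x_1 = m, so (4·p_1 + 3·p_2)·x_1 = 4·m.
Demand: x_1*(p_1,p_2,m) = 4·m/(4·p_1 + 3·p_2), x_2* = 3·m/(4·p_1 + 3·p_2).
Here 4·14 + 3·13 = 95, giving x_1* = 4.0842 and x_2* = 3.0632.

x_1* = 4.0842, x_2* = 3.0632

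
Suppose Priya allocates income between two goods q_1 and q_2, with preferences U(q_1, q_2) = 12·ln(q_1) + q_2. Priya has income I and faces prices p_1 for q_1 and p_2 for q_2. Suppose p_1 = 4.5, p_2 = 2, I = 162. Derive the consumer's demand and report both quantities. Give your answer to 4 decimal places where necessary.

Set MRS = p_1/p_2: (12/q_1)/1 = p_1/p_2.
So q_1*(p_1,p_2) = 12·p_2/p_1, independent of income; and q_2* = (I − 12·p_2)/p_2.
At the given prices: q_1* = 12·2/4.5 = 5.3333, and q_2* = 69.

q_1* = 5.3333, q_2* = 69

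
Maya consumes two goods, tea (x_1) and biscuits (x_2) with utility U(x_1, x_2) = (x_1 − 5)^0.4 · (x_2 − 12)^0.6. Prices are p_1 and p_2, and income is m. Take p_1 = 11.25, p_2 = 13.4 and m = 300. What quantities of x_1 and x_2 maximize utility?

x_1* = 7.9493, x_2* = 15.7142

Let x_1' = x_1−5, x_2' = x_2−12. MRS = (2/3)·x_2'/x_1' = p_1/p_2.
After buying the subsistence bundle (5, 12), a share 0.4 of the remaining income goes to x_1: x_1* = 5 + 0.4·(m − 5p_1 − 12p_2)/p_1.
Discretionary income = 300 − 5·11.25 − 12·13.4 = 82.95; x_1* = 5 + 0.4·82.95/11.25 = 7.9493; x_2* = 12 + 0.6·82.95/13.4 = 15.7142.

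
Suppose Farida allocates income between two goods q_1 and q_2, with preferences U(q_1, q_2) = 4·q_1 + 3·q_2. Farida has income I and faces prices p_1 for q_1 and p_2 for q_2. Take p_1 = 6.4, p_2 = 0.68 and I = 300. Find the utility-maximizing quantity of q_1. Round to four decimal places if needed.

Perfect substitutes: compare marginal utility per dollar. 4/p_1 vs 3/p_2 → 0.625 vs 4.4118.
q_2 gives more utility per dollar, so spend all income on q_2: q_2* = I/p_2, q_1* = 0.
Numerically: q_1* = 0, q_2* = 441.1765.

q_1* = 0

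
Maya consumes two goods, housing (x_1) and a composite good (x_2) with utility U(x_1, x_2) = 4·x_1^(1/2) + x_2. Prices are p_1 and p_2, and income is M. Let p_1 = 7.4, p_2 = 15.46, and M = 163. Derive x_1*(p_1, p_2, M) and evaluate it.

x_1* = 17.4588

Set MRS = p_1/p_2: 2·x_1^(−1/2) = p_1/p_2.
Solve: √x_1 = 2·p_2/p_1, so x_1*(p_1,p_2) = (2·p_2/p_1)², and x_2* = (M − p_1·x_1*)/p_2.
Plugging in: x_1* = (2·15.46/7.4)² = 17.4588.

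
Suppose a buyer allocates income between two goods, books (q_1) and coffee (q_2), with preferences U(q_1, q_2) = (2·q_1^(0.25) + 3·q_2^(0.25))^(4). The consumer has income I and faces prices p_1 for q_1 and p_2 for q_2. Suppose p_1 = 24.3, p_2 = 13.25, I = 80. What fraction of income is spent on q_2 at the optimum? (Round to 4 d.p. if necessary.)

share on q_2 = 0.6776

MU_q_1 ∝ 2·q_1^(-0.75), MU_q_2 ∝ 3·q_2^(-0.75), so MRS = (2/3)·(q_2/q_1)^(0.75) = p_1/p_2.
Hence q_2/q_1 = ((3/2)·p_1/p_2)^(1/(0.75)), i.e. raised to the 4/3 power.
With the ratio pinned down, the budget gives q_1* = I/(p_1 + p_2·(q_2/q_1)) and q_2* = (q_2/q_1)·q_1*.
Numerically q_2/q_1 = 3.854566, so q_1* = 80/(24.3 + 13.25·3.854566) = 1.0614 and q_2* = 3.854566·1.0614 = 4.0912.
Expenditure on q_2: 13.25·4.0912 = 54.2083; share = 0.6776.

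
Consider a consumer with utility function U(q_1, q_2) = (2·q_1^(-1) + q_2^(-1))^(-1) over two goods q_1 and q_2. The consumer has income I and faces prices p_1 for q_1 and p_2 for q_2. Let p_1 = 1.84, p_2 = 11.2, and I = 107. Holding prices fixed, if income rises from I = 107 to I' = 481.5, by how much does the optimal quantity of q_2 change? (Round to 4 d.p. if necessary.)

MRS = MU_q_1/MU_q_2 = 2·(q_2/q_1)^(2). Set equal to p_1/p_2.
Solve for the ratio: q_2/q_1 = [(1/2)·p_1/p_2]^(0.5).
With the ratio pinned down, the budget gives q_1* = I/(p_1 + p_2·(q_2/q_1)) and q_2* = (q_2/q_1)·q_1*.
Numerically q_2/q_1 = 0.286606, so q_1* = 107/(1.84 + 11.2·0.286606) = 21.1882 and q_2* = 0.286606·21.1882 = 6.0727.
At I' = 481.5: q_2* = 27.3269. Change: 27.3269 − 6.0727 = 21.2543.

Δq_2* = 21.2543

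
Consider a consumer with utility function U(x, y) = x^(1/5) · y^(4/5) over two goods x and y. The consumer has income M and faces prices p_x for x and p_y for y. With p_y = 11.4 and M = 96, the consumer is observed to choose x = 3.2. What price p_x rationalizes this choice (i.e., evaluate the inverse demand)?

MU_x/MU_y = (0.2·y)/(0.8·x); tangency sets this equal to p_x/p_y.
Rearranging, p_y·y = 4·p_x·x. Substituting into the budget gives p_x·x·(1 + 4) = M.
Demand: x*(p_x,p_y,M) = 0.2·M/p_x and y* = 0.8·M/p_y.
Set x* = 3.2 in the demand function and solve for p_x: p_x = 6.

p_x = 6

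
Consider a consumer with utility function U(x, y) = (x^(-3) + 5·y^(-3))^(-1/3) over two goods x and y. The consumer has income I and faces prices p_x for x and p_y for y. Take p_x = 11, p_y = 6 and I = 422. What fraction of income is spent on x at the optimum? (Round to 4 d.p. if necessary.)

MU_x ∝ x^(-4), MU_y ∝ 5·y^(-4), so MRS = (1/5)·(y/x)^(4) = p_x/p_y.
Hence y/x = (5·p_x/p_y)^(1/(4)), i.e. raised to the 0.25 power.
With the ratio pinned down, the budget gives x* = I/(p_x + p_y·(y/x)) and y* = (y/x)·x*.
Numerically y/x = 1.740014, so x* = 422/(11 + 6·1.740014) = 19.6828 and y* = 1.740014·19.6828 = 34.2483.
Expenditure on x: 11·19.6828 = 216.5103; share = 0.5131.

share on x = 0.5131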